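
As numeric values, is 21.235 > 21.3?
False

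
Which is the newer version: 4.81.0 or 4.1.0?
4.81.0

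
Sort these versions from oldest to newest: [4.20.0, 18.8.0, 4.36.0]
[4.20.0, 4.36.0, 18.8.0]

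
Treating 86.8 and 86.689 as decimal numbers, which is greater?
86.8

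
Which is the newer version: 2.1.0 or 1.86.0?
2.1.0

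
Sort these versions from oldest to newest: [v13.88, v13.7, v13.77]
[v13.7, v13.77, v13.88]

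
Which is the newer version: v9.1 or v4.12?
v9.1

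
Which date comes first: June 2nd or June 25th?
June 2nd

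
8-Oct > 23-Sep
True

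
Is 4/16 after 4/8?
Yes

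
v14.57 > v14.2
True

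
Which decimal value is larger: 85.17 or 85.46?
85.46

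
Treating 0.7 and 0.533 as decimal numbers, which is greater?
0.7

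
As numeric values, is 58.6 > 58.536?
True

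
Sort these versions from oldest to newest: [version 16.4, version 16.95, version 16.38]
[version 16.4, version 16.38, version 16.95]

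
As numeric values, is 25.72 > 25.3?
True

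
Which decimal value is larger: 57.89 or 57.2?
57.89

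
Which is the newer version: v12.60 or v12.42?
v12.60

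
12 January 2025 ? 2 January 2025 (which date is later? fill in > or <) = >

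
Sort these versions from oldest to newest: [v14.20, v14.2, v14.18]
[v14.2, v14.18, v14.20]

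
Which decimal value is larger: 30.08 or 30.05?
30.08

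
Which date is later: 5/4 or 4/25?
5/4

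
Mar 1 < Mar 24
True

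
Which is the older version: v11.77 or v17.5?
v11.77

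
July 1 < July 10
True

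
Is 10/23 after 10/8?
Yes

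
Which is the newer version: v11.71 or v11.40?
v11.71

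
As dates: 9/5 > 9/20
False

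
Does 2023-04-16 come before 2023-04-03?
No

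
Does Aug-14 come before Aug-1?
No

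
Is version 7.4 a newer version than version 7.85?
No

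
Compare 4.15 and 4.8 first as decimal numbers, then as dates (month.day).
As decimals: 4.15 < 4.8. As dates: 4/15 is later than 4/8 (day 15 > day 8).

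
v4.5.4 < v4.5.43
True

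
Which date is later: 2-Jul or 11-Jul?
11-Jul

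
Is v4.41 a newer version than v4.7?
Yes. Version numbers are compared segment by segment as integers, not as decimals: minor version 41 > 7, so v4.41 > v4.7 (even though the decimal 4.41 < 4.7).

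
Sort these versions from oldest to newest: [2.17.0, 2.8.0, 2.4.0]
[2.4.0, 2.8.0, 2.17.0]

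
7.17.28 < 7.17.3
False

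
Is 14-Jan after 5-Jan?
Yes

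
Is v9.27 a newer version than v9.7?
Yes. Version numbers are compared segment by segment as integers, not as decimals: minor version 27 > 7, so v9.27 > v9.7 (even though the decimal 9.27 < 9.7).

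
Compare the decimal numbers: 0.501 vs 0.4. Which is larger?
0.501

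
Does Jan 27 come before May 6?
Yes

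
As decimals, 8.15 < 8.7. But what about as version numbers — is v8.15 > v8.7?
True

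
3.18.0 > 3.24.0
False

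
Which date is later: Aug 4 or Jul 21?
Aug 4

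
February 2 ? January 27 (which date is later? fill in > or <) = >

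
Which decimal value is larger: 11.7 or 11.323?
11.7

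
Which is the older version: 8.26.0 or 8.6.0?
8.6.0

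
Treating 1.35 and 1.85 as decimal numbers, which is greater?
1.85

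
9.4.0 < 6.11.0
False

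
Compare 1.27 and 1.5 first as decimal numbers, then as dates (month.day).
As decimals: 1.27 < 1.5. As dates: 1/27 is later than 1/5 (day 27 > day 5).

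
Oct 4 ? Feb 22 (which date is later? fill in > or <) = >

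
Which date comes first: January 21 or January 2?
January 2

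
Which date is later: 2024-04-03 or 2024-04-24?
2024-04-24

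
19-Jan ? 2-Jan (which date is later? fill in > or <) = >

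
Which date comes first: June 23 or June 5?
June 5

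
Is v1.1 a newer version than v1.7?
No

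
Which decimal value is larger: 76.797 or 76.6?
76.797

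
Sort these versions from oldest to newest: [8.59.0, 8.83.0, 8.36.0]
[8.36.0, 8.59.0, 8.83.0]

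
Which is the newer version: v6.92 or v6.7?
v6.92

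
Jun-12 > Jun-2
True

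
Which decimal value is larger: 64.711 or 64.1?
64.711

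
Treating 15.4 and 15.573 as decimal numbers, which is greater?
15.573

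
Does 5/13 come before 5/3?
No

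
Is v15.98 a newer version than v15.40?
Yes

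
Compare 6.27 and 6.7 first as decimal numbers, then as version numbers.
As decimals: 6.27 < 6.7. As versions: v6.27 > v6.7 (minor version 27 > 7).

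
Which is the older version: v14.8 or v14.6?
v14.6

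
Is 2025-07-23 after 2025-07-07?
Yes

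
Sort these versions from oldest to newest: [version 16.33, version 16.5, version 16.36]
[version 16.5, version 16.33, version 16.36]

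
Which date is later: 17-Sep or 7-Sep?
17-Sep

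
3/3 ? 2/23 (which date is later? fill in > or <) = >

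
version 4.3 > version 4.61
False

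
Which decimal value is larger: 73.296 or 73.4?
73.4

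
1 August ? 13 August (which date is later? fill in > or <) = <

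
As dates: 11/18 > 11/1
True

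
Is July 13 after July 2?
Yes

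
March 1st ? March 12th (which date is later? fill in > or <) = <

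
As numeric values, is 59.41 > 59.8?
False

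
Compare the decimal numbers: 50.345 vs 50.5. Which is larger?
50.5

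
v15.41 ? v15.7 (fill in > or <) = >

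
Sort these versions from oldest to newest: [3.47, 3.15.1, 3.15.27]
[3.15.1, 3.15.27, 3.47]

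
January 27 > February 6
False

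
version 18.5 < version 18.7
True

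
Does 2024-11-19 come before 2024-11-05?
No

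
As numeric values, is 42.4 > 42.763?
False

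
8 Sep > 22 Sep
False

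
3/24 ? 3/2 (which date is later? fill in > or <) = >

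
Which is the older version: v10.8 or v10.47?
v10.8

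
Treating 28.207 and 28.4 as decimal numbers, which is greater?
28.4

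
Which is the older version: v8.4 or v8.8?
v8.4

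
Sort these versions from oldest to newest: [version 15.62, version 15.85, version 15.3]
[version 15.3, version 15.62, version 15.85]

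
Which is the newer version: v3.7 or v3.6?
v3.7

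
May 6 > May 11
False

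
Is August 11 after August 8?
Yes. Day 11 comes after day 8 in August — this is a date comparison, not a decimal one (the decimal 8.11 would be smaller than 8.8).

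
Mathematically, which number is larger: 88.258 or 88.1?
88.258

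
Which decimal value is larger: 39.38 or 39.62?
39.62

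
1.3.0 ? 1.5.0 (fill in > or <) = <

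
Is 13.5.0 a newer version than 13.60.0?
No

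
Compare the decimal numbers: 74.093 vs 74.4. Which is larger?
74.4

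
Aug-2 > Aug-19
False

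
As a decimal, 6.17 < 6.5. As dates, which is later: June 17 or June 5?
June 17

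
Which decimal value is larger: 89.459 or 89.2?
89.459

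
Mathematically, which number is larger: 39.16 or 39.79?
39.79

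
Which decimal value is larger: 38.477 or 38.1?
38.477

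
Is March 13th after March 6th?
Yes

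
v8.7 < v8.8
True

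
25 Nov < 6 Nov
False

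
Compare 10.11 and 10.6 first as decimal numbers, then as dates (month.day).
As decimals: 10.11 < 10.6. As dates: 10/11 is later than 10/6 (day 11 > day 6).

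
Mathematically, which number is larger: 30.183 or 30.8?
30.8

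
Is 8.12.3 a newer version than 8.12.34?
No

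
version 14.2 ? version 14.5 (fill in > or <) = <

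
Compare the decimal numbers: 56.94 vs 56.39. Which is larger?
56.94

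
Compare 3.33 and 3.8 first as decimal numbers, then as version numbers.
As decimals: 3.33 < 3.8. As versions: v3.33 > v3.8 (minor version 33 > 8).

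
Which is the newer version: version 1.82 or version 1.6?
version 1.82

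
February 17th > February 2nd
True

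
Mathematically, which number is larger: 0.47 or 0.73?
0.73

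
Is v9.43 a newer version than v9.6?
Yes. Version numbers are compared segment by segment as integers, not as decimals: minor version 43 > 6, so v9.43 > v9.6 (even though the decimal 9.43 < 9.6).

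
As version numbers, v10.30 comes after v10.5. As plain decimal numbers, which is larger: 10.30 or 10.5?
10.5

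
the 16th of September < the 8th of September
False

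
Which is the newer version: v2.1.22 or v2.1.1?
v2.1.22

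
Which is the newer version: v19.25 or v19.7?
v19.25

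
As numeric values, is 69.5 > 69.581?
False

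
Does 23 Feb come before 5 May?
Yes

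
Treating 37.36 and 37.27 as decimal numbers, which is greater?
37.36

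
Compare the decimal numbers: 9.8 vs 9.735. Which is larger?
9.8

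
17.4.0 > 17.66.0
False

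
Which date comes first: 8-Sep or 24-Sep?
8-Sep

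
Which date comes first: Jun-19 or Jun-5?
Jun-5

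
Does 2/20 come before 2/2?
No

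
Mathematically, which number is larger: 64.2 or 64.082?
64.2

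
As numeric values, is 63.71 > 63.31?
True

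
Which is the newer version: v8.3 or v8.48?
v8.48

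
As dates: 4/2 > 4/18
False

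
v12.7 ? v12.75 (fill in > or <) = <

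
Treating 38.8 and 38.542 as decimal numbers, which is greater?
38.8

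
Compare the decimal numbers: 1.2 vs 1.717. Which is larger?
1.717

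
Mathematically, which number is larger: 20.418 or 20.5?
20.5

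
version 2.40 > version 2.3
True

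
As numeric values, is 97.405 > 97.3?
True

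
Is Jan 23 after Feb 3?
No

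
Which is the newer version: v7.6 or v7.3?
v7.6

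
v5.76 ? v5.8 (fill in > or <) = >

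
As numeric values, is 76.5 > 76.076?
True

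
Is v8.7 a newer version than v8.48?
No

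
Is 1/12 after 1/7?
Yes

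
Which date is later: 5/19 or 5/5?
5/19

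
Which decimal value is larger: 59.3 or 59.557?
59.557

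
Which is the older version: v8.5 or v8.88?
v8.5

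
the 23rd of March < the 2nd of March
False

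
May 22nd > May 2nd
True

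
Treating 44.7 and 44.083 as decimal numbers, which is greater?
44.7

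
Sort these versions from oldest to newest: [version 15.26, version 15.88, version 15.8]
[version 15.8, version 15.26, version 15.88]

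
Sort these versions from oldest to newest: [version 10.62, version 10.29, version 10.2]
[version 10.2, version 10.29, version 10.62]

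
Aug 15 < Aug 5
False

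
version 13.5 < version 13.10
True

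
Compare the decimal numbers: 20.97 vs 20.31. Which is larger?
20.97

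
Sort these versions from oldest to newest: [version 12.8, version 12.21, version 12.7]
[version 12.7, version 12.8, version 12.21]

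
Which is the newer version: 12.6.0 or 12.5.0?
12.6.0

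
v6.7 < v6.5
False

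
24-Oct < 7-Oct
False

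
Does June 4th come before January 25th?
No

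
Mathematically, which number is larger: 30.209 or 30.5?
30.5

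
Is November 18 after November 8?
Yes. Day 18 comes after day 8 in November — this is a date comparison, not a decimal one (the decimal 11.18 would be smaller than 11.8).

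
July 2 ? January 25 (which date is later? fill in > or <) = >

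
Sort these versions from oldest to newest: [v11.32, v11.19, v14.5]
[v11.19, v11.32, v14.5]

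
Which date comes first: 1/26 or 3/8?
1/26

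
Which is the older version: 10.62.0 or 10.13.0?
10.13.0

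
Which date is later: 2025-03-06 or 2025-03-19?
2025-03-19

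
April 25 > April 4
True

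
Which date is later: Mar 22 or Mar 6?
Mar 22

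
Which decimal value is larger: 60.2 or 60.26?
60.26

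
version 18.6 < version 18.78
True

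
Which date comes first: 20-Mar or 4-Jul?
20-Mar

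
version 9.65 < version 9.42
False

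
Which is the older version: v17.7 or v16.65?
v16.65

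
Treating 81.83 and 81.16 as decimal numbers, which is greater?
81.83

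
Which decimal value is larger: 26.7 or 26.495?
26.7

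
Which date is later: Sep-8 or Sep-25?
Sep-25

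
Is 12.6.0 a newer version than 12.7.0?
No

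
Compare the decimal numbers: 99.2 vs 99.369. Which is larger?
99.369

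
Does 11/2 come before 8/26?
No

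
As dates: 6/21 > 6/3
True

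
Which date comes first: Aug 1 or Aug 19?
Aug 1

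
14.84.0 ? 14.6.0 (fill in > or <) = >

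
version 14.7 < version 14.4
False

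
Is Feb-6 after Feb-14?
No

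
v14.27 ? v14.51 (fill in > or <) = <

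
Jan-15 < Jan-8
False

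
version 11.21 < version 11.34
True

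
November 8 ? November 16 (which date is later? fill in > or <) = <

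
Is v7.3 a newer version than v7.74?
No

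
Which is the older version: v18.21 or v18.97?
v18.21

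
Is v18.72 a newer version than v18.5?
Yes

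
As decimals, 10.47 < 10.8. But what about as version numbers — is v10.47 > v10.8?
True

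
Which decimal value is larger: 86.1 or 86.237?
86.237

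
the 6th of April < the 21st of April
True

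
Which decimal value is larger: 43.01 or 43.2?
43.2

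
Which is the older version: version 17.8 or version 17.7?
version 17.7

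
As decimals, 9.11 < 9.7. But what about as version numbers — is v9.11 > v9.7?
True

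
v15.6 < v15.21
True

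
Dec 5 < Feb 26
False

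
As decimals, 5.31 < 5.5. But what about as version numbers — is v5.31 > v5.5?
True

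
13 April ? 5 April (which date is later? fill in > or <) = >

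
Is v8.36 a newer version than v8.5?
Yes. Version numbers are compared segment by segment as integers, not as decimals: minor version 36 > 5, so v8.36 > v8.5 (even though the decimal 8.36 < 8.5).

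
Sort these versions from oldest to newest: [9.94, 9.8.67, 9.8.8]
[9.8.8, 9.8.67, 9.94]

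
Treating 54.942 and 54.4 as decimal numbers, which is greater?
54.942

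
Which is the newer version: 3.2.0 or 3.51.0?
3.51.0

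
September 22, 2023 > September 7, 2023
True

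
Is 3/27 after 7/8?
No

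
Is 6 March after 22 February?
Yes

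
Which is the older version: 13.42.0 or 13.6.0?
13.6.0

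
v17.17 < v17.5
False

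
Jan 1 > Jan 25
False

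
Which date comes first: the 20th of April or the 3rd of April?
the 3rd of April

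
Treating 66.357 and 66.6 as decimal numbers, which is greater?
66.6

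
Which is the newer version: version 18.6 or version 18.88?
version 18.88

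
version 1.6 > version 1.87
False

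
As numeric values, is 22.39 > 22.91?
False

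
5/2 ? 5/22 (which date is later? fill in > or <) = <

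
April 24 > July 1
False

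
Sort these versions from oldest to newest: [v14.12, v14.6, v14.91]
[v14.6, v14.12, v14.91]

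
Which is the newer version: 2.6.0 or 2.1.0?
2.6.0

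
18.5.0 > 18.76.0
False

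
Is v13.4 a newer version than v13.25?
No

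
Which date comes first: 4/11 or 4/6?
4/6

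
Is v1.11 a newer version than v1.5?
Yes. Version numbers are compared segment by segment as integers, not as decimals: minor version 11 > 5, so v1.11 > v1.5 (even though the decimal 1.11 < 1.5).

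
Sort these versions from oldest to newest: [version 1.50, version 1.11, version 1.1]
[version 1.1, version 1.11, version 1.50]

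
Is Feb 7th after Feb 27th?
No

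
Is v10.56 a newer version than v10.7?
Yes. Version numbers are compared segment by segment as integers, not as decimals: minor version 56 > 7, so v10.56 > v10.7 (even though the decimal 10.56 < 10.7).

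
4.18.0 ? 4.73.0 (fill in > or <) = <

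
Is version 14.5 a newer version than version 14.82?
No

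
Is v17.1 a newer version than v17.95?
No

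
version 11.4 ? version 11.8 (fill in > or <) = <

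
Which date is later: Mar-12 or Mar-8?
Mar-12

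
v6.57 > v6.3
True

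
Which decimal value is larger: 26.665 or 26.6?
26.665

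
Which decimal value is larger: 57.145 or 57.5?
57.5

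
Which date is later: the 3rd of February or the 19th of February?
the 19th of February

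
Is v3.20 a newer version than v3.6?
Yes. Version numbers are compared segment by segment as integers, not as decimals: minor version 20 > 6, so v3.20 > v3.6 (even though the decimal 3.20 < 3.6).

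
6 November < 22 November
True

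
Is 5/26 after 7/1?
No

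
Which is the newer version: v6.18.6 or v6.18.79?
v6.18.79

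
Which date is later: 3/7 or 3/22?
3/22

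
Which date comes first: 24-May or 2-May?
2-May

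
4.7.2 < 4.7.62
True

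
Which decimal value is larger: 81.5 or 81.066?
81.5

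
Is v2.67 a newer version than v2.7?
Yes. Version numbers are compared segment by segment as integers, not as decimals: minor version 67 > 7, so v2.67 > v2.7 (even though the decimal 2.67 < 2.7).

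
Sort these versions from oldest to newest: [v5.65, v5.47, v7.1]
[v5.47, v5.65, v7.1]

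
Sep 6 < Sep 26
True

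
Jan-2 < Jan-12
True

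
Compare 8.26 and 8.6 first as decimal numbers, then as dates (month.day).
As decimals: 8.26 < 8.6. As dates: 8/26 is later than 8/6 (day 26 > day 6).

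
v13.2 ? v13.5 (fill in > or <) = <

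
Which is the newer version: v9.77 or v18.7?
v18.7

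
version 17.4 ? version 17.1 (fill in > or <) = >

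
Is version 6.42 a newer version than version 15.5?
No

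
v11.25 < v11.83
True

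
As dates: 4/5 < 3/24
False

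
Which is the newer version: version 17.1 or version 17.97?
version 17.97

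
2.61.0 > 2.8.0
True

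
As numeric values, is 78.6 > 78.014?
True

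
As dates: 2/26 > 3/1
False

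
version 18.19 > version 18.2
True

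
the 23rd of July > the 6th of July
True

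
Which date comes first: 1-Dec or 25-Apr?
25-Apr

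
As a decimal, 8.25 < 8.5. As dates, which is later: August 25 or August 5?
August 25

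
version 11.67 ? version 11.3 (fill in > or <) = >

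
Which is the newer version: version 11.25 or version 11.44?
version 11.44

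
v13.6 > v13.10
False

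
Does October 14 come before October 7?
No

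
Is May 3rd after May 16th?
No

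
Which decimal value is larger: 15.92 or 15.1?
15.92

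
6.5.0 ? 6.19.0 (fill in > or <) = <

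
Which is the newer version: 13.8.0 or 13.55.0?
13.55.0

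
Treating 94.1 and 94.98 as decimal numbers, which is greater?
94.98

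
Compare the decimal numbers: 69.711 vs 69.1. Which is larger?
69.711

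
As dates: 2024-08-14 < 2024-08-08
False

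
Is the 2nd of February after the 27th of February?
No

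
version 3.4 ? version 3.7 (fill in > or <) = <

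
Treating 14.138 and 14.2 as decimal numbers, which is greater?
14.2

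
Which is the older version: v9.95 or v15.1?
v9.95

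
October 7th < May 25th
False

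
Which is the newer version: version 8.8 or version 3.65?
version 8.8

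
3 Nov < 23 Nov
True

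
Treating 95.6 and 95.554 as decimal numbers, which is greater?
95.6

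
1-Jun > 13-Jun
False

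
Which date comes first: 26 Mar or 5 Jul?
26 Mar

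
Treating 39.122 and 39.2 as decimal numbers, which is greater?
39.2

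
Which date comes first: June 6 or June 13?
June 6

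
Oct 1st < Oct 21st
True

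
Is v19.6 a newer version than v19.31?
No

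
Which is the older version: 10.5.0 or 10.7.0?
10.5.0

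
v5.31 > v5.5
True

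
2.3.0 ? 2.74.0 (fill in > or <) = <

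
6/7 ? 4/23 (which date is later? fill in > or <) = >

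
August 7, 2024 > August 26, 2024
False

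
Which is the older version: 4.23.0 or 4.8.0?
4.8.0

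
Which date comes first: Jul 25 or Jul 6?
Jul 6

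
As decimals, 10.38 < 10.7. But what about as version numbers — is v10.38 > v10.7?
True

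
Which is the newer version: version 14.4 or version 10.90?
version 14.4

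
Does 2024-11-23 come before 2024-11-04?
No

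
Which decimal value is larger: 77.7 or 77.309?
77.7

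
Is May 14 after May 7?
Yes. Day 14 comes after day 7 in May — this is a date comparison, not a decimal one (the decimal 5.14 would be smaller than 5.7).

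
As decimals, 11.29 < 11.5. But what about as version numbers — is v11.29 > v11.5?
True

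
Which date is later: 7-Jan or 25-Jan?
25-Jan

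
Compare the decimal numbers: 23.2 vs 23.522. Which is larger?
23.522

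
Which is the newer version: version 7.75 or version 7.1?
version 7.75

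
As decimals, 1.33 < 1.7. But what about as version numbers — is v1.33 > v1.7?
True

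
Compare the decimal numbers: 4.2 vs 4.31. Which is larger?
4.31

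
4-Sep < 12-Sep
True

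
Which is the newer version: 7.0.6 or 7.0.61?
7.0.61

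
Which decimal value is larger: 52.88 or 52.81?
52.88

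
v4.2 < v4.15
True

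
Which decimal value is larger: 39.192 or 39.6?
39.6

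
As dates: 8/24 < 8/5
False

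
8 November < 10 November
True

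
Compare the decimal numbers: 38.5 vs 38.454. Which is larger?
38.5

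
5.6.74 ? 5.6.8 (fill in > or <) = >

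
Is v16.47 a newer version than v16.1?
Yes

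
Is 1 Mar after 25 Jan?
Yes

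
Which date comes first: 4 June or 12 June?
4 June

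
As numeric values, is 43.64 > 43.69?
False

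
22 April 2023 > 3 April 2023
True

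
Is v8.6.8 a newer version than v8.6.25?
No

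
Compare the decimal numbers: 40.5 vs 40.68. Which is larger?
40.68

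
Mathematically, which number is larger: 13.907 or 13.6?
13.907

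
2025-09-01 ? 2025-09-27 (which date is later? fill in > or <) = <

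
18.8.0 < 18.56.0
True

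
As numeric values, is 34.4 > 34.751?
False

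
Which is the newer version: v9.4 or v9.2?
v9.4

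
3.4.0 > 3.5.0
False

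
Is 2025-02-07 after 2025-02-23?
No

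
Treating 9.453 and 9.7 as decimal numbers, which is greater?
9.7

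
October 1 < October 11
True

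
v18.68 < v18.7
False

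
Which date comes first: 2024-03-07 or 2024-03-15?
2024-03-07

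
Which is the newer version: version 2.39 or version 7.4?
version 7.4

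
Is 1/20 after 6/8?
No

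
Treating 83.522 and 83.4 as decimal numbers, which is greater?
83.522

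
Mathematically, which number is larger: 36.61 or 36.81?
36.81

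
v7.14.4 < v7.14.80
True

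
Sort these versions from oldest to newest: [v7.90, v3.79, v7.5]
[v3.79, v7.5, v7.90]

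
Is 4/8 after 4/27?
No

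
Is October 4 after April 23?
Yes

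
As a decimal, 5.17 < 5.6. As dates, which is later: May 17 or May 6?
May 17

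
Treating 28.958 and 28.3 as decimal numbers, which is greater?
28.958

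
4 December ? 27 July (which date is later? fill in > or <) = >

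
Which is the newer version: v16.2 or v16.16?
v16.16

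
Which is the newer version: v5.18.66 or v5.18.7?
v5.18.66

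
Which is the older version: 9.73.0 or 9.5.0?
9.5.0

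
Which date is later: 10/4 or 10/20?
10/20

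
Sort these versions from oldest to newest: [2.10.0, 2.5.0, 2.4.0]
[2.4.0, 2.5.0, 2.10.0]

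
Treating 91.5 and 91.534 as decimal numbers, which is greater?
91.534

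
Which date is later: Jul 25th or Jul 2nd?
Jul 25th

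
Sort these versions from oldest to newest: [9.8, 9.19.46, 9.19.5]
[9.8, 9.19.5, 9.19.46]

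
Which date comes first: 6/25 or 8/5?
6/25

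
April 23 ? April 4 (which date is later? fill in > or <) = >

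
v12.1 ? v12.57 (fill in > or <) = <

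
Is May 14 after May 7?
Yes. Day 14 comes after day 7 in May — this is a date comparison, not a decimal one (the decimal 5.14 would be smaller than 5.7).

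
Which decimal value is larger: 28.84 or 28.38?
28.84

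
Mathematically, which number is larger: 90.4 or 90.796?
90.796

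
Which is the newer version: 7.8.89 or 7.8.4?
7.8.89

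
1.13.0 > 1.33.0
False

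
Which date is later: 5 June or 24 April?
5 June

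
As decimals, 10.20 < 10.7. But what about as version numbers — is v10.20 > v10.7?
True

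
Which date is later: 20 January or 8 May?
8 May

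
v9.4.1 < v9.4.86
True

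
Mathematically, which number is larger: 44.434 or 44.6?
44.6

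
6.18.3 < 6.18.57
True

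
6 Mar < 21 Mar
True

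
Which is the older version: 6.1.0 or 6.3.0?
6.1.0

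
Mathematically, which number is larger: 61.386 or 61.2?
61.386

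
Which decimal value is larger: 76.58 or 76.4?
76.58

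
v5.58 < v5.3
False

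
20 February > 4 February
True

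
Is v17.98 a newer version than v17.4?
Yes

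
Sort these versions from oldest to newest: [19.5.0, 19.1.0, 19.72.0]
[19.1.0, 19.5.0, 19.72.0]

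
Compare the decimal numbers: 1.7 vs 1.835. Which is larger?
1.835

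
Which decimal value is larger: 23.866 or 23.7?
23.866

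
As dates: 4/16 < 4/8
False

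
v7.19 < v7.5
False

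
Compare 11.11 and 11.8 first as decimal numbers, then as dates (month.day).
As decimals: 11.11 < 11.8. As dates: 11/11 is later than 11/8 (day 11 > day 8).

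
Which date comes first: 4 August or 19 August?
4 August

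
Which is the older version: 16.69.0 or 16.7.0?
16.7.0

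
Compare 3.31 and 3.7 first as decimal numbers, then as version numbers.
As decimals: 3.31 < 3.7. As versions: v3.31 > v3.7 (minor version 31 > 7).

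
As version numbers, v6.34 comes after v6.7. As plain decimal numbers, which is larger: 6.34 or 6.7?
6.7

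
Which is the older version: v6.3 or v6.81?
v6.3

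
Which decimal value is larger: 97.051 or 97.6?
97.6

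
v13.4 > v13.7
False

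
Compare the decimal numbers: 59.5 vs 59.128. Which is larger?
59.5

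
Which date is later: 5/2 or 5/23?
5/23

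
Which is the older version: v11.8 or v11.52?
v11.8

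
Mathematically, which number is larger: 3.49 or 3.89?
3.89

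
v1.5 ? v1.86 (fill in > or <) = <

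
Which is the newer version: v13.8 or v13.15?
v13.15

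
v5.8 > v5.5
True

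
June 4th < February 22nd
False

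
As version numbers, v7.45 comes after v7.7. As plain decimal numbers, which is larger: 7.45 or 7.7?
7.7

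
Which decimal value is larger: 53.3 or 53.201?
53.3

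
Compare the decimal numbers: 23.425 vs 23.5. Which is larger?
23.5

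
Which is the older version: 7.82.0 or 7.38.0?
7.38.0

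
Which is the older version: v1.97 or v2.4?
v1.97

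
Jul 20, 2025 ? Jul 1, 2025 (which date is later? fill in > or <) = >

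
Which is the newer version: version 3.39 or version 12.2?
version 12.2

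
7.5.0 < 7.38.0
True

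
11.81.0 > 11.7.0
True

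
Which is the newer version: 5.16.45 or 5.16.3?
5.16.45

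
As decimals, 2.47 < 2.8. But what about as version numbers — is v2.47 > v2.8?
True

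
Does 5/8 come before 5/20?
Yes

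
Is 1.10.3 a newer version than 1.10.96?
No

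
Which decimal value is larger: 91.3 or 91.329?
91.329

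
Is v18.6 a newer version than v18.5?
Yes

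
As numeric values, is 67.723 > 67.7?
True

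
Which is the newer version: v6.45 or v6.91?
v6.91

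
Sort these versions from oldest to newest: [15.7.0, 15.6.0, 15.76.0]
[15.6.0, 15.7.0, 15.76.0]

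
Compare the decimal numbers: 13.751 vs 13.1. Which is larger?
13.751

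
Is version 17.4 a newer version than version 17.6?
No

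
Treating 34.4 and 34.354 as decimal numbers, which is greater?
34.4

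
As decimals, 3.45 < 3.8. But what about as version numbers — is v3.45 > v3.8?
True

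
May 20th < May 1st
False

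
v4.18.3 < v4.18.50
True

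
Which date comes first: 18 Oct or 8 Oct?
8 Oct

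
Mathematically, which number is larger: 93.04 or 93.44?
93.44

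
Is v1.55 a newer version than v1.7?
Yes. Version numbers are compared segment by segment as integers, not as decimals: minor version 55 > 7, so v1.55 > v1.7 (even though the decimal 1.55 < 1.7).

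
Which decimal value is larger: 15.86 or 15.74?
15.86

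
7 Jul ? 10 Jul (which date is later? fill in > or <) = <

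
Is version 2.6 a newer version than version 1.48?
Yes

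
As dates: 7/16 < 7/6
False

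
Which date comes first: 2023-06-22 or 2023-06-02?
2023-06-02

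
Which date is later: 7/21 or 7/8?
7/21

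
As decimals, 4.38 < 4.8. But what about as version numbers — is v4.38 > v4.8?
True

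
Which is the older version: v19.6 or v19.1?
v19.1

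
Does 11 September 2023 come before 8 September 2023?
No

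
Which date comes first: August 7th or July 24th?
July 24th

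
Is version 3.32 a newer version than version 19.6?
No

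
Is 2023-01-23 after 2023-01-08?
Yes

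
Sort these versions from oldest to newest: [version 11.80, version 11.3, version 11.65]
[version 11.3, version 11.65, version 11.80]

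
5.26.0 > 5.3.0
True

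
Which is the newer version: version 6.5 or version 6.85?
version 6.85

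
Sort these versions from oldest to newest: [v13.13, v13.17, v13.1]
[v13.1, v13.13, v13.17]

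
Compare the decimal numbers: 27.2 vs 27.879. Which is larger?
27.879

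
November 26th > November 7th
True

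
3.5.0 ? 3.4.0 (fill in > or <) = >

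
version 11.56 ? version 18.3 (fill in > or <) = <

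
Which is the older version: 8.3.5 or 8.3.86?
8.3.5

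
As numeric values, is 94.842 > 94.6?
True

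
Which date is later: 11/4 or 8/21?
11/4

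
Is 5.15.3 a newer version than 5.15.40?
No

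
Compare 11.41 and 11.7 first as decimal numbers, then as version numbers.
As decimals: 11.41 < 11.7. As versions: v11.41 > v11.7 (minor version 41 > 7).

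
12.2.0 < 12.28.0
True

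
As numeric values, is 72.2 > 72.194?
True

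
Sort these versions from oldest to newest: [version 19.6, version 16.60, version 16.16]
[version 16.16, version 16.60, version 19.6]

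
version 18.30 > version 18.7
True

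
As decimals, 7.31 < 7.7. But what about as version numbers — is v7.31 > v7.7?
True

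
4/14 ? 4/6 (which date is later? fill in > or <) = >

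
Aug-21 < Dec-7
True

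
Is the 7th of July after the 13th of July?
No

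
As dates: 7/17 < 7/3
False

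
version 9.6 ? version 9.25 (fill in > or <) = <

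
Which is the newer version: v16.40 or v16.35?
v16.40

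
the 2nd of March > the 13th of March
False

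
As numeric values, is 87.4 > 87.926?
False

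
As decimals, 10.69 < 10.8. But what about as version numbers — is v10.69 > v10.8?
True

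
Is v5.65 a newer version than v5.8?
Yes. Version numbers are compared segment by segment as integers, not as decimals: minor version 65 > 8, so v5.65 > v5.8 (even though the decimal 5.65 < 5.8).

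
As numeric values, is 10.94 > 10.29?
True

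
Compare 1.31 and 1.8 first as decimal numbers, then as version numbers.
As decimals: 1.31 < 1.8. As versions: v1.31 > v1.8 (minor version 31 > 8).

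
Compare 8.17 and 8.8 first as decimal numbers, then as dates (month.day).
As decimals: 8.17 < 8.8. As dates: 8/17 is later than 8/8 (day 17 > day 8).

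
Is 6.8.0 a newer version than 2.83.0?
Yes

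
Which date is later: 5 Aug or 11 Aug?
11 Aug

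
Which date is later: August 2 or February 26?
August 2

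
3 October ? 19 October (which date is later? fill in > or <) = <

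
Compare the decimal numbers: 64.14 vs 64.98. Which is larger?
64.98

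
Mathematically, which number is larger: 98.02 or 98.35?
98.35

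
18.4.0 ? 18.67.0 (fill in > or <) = <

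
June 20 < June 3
False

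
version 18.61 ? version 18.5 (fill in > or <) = >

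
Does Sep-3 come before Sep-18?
Yes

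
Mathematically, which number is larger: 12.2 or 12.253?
12.253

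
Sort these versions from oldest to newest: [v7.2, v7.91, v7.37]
[v7.2, v7.37, v7.91]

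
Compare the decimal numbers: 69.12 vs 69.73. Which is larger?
69.73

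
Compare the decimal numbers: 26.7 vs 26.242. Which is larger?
26.7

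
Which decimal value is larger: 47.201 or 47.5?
47.5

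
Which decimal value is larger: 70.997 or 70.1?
70.997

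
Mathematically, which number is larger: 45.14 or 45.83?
45.83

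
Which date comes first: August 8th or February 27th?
February 27th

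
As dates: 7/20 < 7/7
False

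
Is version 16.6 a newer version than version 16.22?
No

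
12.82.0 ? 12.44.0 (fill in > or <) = >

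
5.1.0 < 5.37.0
True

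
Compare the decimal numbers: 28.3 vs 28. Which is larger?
28.3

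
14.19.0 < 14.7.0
False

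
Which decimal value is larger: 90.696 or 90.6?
90.696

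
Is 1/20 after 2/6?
No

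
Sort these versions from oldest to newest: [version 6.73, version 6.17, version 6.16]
[version 6.16, version 6.17, version 6.73]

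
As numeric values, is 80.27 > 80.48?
False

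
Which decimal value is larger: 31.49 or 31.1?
31.49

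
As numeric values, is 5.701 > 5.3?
True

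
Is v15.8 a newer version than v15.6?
Yes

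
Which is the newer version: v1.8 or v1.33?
v1.33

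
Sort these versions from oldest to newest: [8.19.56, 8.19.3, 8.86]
[8.19.3, 8.19.56, 8.86]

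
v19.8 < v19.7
False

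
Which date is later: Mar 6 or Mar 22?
Mar 22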